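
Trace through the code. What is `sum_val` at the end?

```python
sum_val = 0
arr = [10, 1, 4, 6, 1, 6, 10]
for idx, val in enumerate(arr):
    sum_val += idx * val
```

Let's trace through this code step by step.

Initialize: sum_val = 0
Initialize: arr = [10, 1, 4, 6, 1, 6, 10]
Entering loop: for idx, val in enumerate(arr):

After execution: sum_val = 121
121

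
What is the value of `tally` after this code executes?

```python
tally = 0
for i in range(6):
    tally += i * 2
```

Let's trace through this code step by step.

Initialize: tally = 0
Entering loop: for i in range(6):

After execution: tally = 30
30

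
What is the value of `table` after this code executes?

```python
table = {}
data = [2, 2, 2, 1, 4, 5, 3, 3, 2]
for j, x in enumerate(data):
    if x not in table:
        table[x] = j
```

Let's trace through this code step by step.

Initialize: table = {}
Initialize: data = [2, 2, 2, 1, 4, 5, 3, 3, 2]
Entering loop: for j, x in enumerate(data):

After execution: table = {2: 0, 1: 3, 4: 4, 5: 5, 3: 6}
{2: 0, 1: 3, 4: 4, 5: 5, 3: 6}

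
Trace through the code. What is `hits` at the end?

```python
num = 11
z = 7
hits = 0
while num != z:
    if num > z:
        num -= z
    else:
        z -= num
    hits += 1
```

Let's trace through this code step by step.

Initialize: num = 11
Initialize: z = 7
Initialize: hits = 0
Entering loop: while num != z:

After execution: hits = 5
5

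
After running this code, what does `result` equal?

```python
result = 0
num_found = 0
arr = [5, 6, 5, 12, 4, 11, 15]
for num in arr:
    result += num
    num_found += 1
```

Let's trace through this code step by step.

Initialize: result = 0
Initialize: num_found = 0
Initialize: arr = [5, 6, 5, 12, 4, 11, 15]
Entering loop: for num in arr:

After execution: result = 58
58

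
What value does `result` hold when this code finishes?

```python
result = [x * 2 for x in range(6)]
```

Let's trace through this code step by step.

Initialize: result = [x * 2 for x in range(6)]

After execution: result = [0, 2, 4, 6, 8, 10]
[0, 2, 4, 6, 8, 10]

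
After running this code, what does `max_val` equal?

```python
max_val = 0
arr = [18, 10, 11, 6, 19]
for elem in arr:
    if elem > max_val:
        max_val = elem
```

Let's trace through this code step by step.

Initialize: max_val = 0
Initialize: arr = [18, 10, 11, 6, 19]
Entering loop: for elem in arr:

After execution: max_val = 19
19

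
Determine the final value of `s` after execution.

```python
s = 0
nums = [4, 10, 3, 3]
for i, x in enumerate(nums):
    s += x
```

Let's trace through this code step by step.

Initialize: s = 0
Initialize: nums = [4, 10, 3, 3]
Entering loop: for i, x in enumerate(nums):

After execution: s = 20
20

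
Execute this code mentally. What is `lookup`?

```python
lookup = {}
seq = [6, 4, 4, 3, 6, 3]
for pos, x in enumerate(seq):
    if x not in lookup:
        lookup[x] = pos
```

Let's trace through this code step by step.

Initialize: lookup = {}
Initialize: seq = [6, 4, 4, 3, 6, 3]
Entering loop: for pos, x in enumerate(seq):

After execution: lookup = {6: 0, 4: 1, 3: 3}
{6: 0, 4: 1, 3: 3}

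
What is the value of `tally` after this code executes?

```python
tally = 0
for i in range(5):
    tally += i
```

Let's trace through this code step by step.

Initialize: tally = 0
Entering loop: for i in range(5):

After execution: tally = 10
10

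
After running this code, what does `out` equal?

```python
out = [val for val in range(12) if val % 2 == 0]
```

Let's trace through this code step by step.

Initialize: out = [val for val in range(12) if val % 2 == 0]

After execution: out = [0, 2, 4, 6, 8, 10]
[0, 2, 4, 6, 8, 10]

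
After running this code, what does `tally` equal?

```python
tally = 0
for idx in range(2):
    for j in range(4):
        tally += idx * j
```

Let's trace through this code step by step.

Initialize: tally = 0
Entering loop: for idx in range(2):

After execution: tally = 6
6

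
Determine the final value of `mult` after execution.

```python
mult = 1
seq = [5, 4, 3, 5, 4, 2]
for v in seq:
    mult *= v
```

Let's trace through this code step by step.

Initialize: mult = 1
Initialize: seq = [5, 4, 3, 5, 4, 2]
Entering loop: for v in seq:

After execution: mult = 2400
2400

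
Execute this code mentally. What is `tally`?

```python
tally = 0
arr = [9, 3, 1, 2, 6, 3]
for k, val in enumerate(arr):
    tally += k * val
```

Let's trace through this code step by step.

Initialize: tally = 0
Initialize: arr = [9, 3, 1, 2, 6, 3]
Entering loop: for k, val in enumerate(arr):

After execution: tally = 50
50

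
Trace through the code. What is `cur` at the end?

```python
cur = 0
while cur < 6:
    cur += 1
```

Let's trace through this code step by step.

Initialize: cur = 0
Entering loop: while cur < 6:

After execution: cur = 6
6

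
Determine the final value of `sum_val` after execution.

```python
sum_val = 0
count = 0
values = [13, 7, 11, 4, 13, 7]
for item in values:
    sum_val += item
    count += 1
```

Let's trace through this code step by step.

Initialize: sum_val = 0
Initialize: count = 0
Initialize: values = [13, 7, 11, 4, 13, 7]
Entering loop: for item in values:

After execution: sum_val = 55
55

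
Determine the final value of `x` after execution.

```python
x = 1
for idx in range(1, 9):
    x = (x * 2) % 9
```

Let's trace through this code step by step.

Initialize: x = 1
Entering loop: for idx in range(1, 9):

After execution: x = 4
4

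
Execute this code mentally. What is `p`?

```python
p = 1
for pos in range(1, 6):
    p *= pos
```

Let's trace through this code step by step.

Initialize: p = 1
Entering loop: for pos in range(1, 6):

After execution: p = 120
120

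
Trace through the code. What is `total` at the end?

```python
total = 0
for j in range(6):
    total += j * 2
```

Let's trace through this code step by step.

Initialize: total = 0
Entering loop: for j in range(6):

After execution: total = 30
30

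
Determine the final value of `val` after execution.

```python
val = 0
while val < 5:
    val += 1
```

Let's trace through this code step by step.

Initialize: val = 0
Entering loop: while val < 5:

After execution: val = 5
5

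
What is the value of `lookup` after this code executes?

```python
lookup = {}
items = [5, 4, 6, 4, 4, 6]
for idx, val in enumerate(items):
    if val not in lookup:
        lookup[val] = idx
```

Let's trace through this code step by step.

Initialize: lookup = {}
Initialize: items = [5, 4, 6, 4, 4, 6]
Entering loop: for idx, val in enumerate(items):

After execution: lookup = {5: 0, 4: 1, 6: 2}
{5: 0, 4: 1, 6: 2}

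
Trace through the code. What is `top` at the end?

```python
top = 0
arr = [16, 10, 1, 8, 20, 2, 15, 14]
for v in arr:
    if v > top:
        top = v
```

Let's trace through this code step by step.

Initialize: top = 0
Initialize: arr = [16, 10, 1, 8, 20, 2, 15, 14]
Entering loop: for v in arr:

After execution: top = 20
20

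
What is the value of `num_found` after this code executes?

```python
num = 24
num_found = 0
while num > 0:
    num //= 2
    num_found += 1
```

Let's trace through this code step by step.

Initialize: num = 24
Initialize: num_found = 0
Entering loop: while num > 0:

After execution: num_found = 5
5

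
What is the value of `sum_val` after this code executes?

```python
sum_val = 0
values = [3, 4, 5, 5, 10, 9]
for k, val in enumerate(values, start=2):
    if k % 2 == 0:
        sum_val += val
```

Let's trace through this code step by step.

Initialize: sum_val = 0
Initialize: values = [3, 4, 5, 5, 10, 9]
Entering loop: for k, val in enumerate(values, start=2):

After execution: sum_val = 18
18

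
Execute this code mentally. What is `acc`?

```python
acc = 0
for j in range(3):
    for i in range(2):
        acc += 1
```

Let's trace through this code step by step.

Initialize: acc = 0
Entering loop: for j in range(3):

After execution: acc = 6
6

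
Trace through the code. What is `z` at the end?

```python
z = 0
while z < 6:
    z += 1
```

Let's trace through this code step by step.

Initialize: z = 0
Entering loop: while z < 6:

After execution: z = 6
6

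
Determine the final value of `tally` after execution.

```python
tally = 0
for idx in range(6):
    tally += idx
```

Let's trace through this code step by step.

Initialize: tally = 0
Entering loop: for idx in range(6):

After execution: tally = 15
15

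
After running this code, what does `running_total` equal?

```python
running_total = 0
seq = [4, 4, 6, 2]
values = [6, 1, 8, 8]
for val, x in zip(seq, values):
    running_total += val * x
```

Let's trace through this code step by step.

Initialize: running_total = 0
Initialize: seq = [4, 4, 6, 2]
Initialize: values = [6, 1, 8, 8]
Entering loop: for val, x in zip(seq, values):

After execution: running_total = 92
92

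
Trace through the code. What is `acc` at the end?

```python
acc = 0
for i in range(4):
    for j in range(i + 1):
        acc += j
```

Let's trace through this code step by step.

Initialize: acc = 0
Entering loop: for i in range(4):

After execution: acc = 10
10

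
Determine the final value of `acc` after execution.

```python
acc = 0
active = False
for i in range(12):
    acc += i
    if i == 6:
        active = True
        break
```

Let's trace through this code step by step.

Initialize: acc = 0
Initialize: active = False
Entering loop: for i in range(12):

After execution: acc = 21
21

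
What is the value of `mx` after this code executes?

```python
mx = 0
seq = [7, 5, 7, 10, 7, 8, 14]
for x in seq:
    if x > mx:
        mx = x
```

Let's trace through this code step by step.

Initialize: mx = 0
Initialize: seq = [7, 5, 7, 10, 7, 8, 14]
Entering loop: for x in seq:

After execution: mx = 14
14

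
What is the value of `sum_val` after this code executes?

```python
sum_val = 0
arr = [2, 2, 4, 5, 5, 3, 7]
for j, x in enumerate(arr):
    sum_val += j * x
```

Let's trace through this code step by step.

Initialize: sum_val = 0
Initialize: arr = [2, 2, 4, 5, 5, 3, 7]
Entering loop: for j, x in enumerate(arr):

After execution: sum_val = 102
102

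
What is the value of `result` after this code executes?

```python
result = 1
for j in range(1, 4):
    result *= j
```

Let's trace through this code step by step.

Initialize: result = 1
Entering loop: for j in range(1, 4):

After execution: result = 6
6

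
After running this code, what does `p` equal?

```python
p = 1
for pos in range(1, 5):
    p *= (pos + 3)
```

Let's trace through this code step by step.

Initialize: p = 1
Entering loop: for pos in range(1, 5):

After execution: p = 840
840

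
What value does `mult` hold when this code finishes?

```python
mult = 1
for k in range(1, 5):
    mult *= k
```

Let's trace through this code step by step.

Initialize: mult = 1
Entering loop: for k in range(1, 5):

After execution: mult = 24
24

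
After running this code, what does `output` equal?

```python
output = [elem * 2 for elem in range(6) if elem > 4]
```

Let's trace through this code step by step.

Initialize: output = [elem * 2 for elem in range(6) if elem > 4]

After execution: output = [10]
[10]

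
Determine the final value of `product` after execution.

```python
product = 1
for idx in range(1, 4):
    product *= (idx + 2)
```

Let's trace through this code step by step.

Initialize: product = 1
Entering loop: for idx in range(1, 4):

After execution: product = 60
60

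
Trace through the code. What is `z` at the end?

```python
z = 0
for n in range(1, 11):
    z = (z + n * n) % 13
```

Let's trace through this code step by step.

Initialize: z = 0
Entering loop: for n in range(1, 11):

After execution: z = 8
8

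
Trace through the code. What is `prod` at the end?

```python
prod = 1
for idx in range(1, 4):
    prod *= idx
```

Let's trace through this code step by step.

Initialize: prod = 1
Entering loop: for idx in range(1, 4):

After execution: prod = 6
6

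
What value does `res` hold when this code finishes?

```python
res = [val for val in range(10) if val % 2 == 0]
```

Let's trace through this code step by step.

Initialize: res = [val for val in range(10) if val % 2 == 0]

After execution: res = [0, 2, 4, 6, 8]
[0, 2, 4, 6, 8]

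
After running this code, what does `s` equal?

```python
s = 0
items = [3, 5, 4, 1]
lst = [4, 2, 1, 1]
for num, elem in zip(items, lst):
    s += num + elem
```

Let's trace through this code step by step.

Initialize: s = 0
Initialize: items = [3, 5, 4, 1]
Initialize: lst = [4, 2, 1, 1]
Entering loop: for num, elem in zip(items, lst):

After execution: s = 21
21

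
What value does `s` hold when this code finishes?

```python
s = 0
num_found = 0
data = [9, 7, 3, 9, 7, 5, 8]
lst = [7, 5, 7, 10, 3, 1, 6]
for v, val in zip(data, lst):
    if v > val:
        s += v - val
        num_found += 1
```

Let's trace through this code step by step.

Initialize: s = 0
Initialize: num_found = 0
Initialize: data = [9, 7, 3, 9, 7, 5, 8]
Initialize: lst = [7, 5, 7, 10, 3, 1, 6]
Entering loop: for v, val in zip(data, lst):

After execution: s = 14
14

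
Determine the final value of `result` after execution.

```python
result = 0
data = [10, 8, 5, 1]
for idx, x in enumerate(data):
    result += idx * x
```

Let's trace through this code step by step.

Initialize: result = 0
Initialize: data = [10, 8, 5, 1]
Entering loop: for idx, x in enumerate(data):

After execution: result = 21
21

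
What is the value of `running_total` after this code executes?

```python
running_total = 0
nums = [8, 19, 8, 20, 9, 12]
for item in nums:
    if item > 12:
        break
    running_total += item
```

Let's trace through this code step by step.

Initialize: running_total = 0
Initialize: nums = [8, 19, 8, 20, 9, 12]
Entering loop: for item in nums:

After execution: running_total = 8
8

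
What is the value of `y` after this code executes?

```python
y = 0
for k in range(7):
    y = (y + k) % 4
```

Let's trace through this code step by step.

Initialize: y = 0
Entering loop: for k in range(7):

After execution: y = 1
1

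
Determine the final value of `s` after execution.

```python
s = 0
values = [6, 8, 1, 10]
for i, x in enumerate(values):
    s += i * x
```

Let's trace through this code step by step.

Initialize: s = 0
Initialize: values = [6, 8, 1, 10]
Entering loop: for i, x in enumerate(values):

After execution: s = 40
40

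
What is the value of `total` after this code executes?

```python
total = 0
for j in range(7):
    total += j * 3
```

Let's trace through this code step by step.

Initialize: total = 0
Entering loop: for j in range(7):

After execution: total = 63
63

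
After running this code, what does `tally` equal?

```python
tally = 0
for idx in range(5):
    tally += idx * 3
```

Let's trace through this code step by step.

Initialize: tally = 0
Entering loop: for idx in range(5):

After execution: tally = 30
30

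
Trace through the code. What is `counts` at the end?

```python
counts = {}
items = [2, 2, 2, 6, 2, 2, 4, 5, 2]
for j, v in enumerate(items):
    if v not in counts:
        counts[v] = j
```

Let's trace through this code step by step.

Initialize: counts = {}
Initialize: items = [2, 2, 2, 6, 2, 2, 4, 5, 2]
Entering loop: for j, v in enumerate(items):

After execution: counts = {2: 0, 6: 3, 4: 6, 5: 7}
{2: 0, 6: 3, 4: 6, 5: 7}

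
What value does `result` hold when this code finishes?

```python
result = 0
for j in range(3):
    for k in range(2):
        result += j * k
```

Let's trace through this code step by step.

Initialize: result = 0
Entering loop: for j in range(3):

After execution: result = 3
3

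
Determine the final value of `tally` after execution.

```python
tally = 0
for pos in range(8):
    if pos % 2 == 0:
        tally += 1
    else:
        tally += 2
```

Let's trace through this code step by step.

Initialize: tally = 0
Entering loop: for pos in range(8):

After execution: tally = 12
12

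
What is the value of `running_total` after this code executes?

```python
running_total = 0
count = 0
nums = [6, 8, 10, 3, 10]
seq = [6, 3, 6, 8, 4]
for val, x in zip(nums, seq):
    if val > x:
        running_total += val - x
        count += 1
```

Let's trace through this code step by step.

Initialize: running_total = 0
Initialize: count = 0
Initialize: nums = [6, 8, 10, 3, 10]
Initialize: seq = [6, 3, 6, 8, 4]
Entering loop: for val, x in zip(nums, seq):

After execution: running_total = 15
15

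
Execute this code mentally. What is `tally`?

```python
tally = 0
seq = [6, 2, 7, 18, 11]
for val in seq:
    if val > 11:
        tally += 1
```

Let's trace through this code step by step.

Initialize: tally = 0
Initialize: seq = [6, 2, 7, 18, 11]
Entering loop: for val in seq:

After execution: tally = 1
1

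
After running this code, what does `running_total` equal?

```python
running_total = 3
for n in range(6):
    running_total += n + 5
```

Let's trace through this code step by step.

Initialize: running_total = 3
Entering loop: for n in range(6):

After execution: running_total = 48
48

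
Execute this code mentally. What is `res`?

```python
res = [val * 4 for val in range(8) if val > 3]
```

Let's trace through this code step by step.

Initialize: res = [val * 4 for val in range(8) if val > 3]

After execution: res = [16, 20, 24, 28]
[16, 20, 24, 28]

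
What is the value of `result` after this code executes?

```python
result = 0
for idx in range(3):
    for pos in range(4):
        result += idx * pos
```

Let's trace through this code step by step.

Initialize: result = 0
Entering loop: for idx in range(3):

After execution: result = 18
18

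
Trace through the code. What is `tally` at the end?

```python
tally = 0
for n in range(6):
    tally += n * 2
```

Let's trace through this code step by step.

Initialize: tally = 0
Entering loop: for n in range(6):

After execution: tally = 30
30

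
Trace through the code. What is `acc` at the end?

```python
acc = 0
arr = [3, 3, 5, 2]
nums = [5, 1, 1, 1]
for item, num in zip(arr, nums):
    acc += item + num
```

Let's trace through this code step by step.

Initialize: acc = 0
Initialize: arr = [3, 3, 5, 2]
Initialize: nums = [5, 1, 1, 1]
Entering loop: for item, num in zip(arr, nums):

After execution: acc = 21
21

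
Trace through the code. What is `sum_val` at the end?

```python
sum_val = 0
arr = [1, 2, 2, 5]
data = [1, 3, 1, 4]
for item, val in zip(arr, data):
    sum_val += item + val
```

Let's trace through this code step by step.

Initialize: sum_val = 0
Initialize: arr = [1, 2, 2, 5]
Initialize: data = [1, 3, 1, 4]
Entering loop: for item, val in zip(arr, data):

After execution: sum_val = 19
19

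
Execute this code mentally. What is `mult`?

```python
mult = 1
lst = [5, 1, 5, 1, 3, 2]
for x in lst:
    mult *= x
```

Let's trace through this code step by step.

Initialize: mult = 1
Initialize: lst = [5, 1, 5, 1, 3, 2]
Entering loop: for x in lst:

After execution: mult = 150
150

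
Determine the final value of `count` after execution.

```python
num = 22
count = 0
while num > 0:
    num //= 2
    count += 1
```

Let's trace through this code step by step.

Initialize: num = 22
Initialize: count = 0
Entering loop: while num > 0:

After execution: count = 5
5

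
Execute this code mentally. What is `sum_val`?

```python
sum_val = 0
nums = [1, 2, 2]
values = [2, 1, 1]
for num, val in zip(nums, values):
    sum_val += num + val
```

Let's trace through this code step by step.

Initialize: sum_val = 0
Initialize: nums = [1, 2, 2]
Initialize: values = [2, 1, 1]
Entering loop: for num, val in zip(nums, values):

After execution: sum_val = 9
9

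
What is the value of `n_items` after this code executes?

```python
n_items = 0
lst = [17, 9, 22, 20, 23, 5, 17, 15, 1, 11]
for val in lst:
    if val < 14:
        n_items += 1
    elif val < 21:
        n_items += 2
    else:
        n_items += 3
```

Let's trace through this code step by step.

Initialize: n_items = 0
Initialize: lst = [17, 9, 22, 20, 23, 5, 17, 15, 1, 11]
Entering loop: for val in lst:

After execution: n_items = 18
18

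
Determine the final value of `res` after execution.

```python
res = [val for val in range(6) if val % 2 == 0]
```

Let's trace through this code step by step.

Initialize: res = [val for val in range(6) if val % 2 == 0]

After execution: res = [0, 2, 4]
[0, 2, 4]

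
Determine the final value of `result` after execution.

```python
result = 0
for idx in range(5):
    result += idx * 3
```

Let's trace through this code step by step.

Initialize: result = 0
Entering loop: for idx in range(5):

After execution: result = 30
30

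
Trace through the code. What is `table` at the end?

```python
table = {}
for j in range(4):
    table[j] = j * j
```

Let's trace through this code step by step.

Initialize: table = {}
Entering loop: for j in range(4):

After execution: table = {0: 0, 1: 1, 2: 4, 3: 9}
{0: 0, 1: 1, 2: 4, 3: 9}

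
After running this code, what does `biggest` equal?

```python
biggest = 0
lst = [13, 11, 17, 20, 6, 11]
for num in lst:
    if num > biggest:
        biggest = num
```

Let's trace through this code step by step.

Initialize: biggest = 0
Initialize: lst = [13, 11, 17, 20, 6, 11]
Entering loop: for num in lst:

After execution: biggest = 20
20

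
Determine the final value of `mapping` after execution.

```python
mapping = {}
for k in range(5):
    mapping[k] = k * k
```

Let's trace through this code step by step.

Initialize: mapping = {}
Entering loop: for k in range(5):

After execution: mapping = {0: 0, 1: 1, 2: 4, 3: 9, 4: 16}
{0: 0, 1: 1, 2: 4, 3: 9, 4: 16}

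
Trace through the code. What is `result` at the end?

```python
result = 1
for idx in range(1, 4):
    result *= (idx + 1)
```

Let's trace through this code step by step.

Initialize: result = 1
Entering loop: for idx in range(1, 4):

After execution: result = 24
24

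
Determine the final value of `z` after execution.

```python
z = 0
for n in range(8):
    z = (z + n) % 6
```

Let's trace through this code step by step.

Initialize: z = 0
Entering loop: for n in range(8):

After execution: z = 4
4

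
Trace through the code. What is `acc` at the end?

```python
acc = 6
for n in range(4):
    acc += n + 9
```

Let's trace through this code step by step.

Initialize: acc = 6
Entering loop: for n in range(4):

After execution: acc = 48
48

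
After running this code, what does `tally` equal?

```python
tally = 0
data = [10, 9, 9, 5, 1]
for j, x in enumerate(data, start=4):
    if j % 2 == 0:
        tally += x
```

Let's trace through this code step by step.

Initialize: tally = 0
Initialize: data = [10, 9, 9, 5, 1]
Entering loop: for j, x in enumerate(data, start=4):

After execution: tally = 20
20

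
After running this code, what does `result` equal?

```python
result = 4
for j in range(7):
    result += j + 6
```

Let's trace through this code step by step.

Initialize: result = 4
Entering loop: for j in range(7):

After execution: result = 67
67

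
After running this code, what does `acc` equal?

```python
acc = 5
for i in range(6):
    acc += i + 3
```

Let's trace through this code step by step.

Initialize: acc = 5
Entering loop: for i in range(6):

After execution: acc = 38
38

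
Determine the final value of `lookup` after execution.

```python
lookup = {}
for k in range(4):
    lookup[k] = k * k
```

Let's trace through this code step by step.

Initialize: lookup = {}
Entering loop: for k in range(4):

After execution: lookup = {0: 0, 1: 1, 2: 4, 3: 9}
{0: 0, 1: 1, 2: 4, 3: 9}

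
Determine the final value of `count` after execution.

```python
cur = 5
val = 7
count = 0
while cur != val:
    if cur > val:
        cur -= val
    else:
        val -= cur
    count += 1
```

Let's trace through this code step by step.

Initialize: cur = 5
Initialize: val = 7
Initialize: count = 0
Entering loop: while cur != val:

After execution: count = 4
4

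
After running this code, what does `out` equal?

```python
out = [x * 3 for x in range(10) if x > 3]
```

Let's trace through this code step by step.

Initialize: out = [x * 3 for x in range(10) if x > 3]

After execution: out = [12, 15, 18, 21, 24, 27]
[12, 15, 18, 21, 24, 27]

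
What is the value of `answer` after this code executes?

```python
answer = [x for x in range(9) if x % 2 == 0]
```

Let's trace through this code step by step.

Initialize: answer = [x for x in range(9) if x % 2 == 0]

After execution: answer = [0, 2, 4, 6, 8]
[0, 2, 4, 6, 8]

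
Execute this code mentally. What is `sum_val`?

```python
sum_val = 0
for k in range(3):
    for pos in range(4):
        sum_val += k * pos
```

Let's trace through this code step by step.

Initialize: sum_val = 0
Entering loop: for k in range(3):

After execution: sum_val = 18
18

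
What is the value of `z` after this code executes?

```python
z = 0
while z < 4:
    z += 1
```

Let's trace through this code step by step.

Initialize: z = 0
Entering loop: while z < 4:

After execution: z = 4
4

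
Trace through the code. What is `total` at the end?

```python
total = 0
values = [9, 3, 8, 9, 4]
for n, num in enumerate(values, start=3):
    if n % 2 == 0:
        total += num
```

Let's trace through this code step by step.

Initialize: total = 0
Initialize: values = [9, 3, 8, 9, 4]
Entering loop: for n, num in enumerate(values, start=3):

After execution: total = 12
12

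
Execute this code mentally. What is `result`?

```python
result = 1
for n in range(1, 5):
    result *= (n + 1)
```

Let's trace through this code step by step.

Initialize: result = 1
Entering loop: for n in range(1, 5):

After execution: result = 120
120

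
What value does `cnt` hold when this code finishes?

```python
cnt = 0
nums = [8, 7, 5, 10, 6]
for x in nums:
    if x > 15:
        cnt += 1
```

Let's trace through this code step by step.

Initialize: cnt = 0
Initialize: nums = [8, 7, 5, 10, 6]
Entering loop: for x in nums:

After execution: cnt = 0
0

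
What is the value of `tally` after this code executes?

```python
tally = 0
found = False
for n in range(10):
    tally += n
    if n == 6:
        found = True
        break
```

Let's trace through this code step by step.

Initialize: tally = 0
Initialize: found = False
Entering loop: for n in range(10):

After execution: tally = 21
21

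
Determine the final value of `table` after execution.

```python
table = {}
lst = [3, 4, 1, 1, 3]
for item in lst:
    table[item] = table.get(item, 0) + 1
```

Let's trace through this code step by step.

Initialize: table = {}
Initialize: lst = [3, 4, 1, 1, 3]
Entering loop: for item in lst:

After execution: table = {3: 2, 4: 1, 1: 2}
{3: 2, 4: 1, 1: 2}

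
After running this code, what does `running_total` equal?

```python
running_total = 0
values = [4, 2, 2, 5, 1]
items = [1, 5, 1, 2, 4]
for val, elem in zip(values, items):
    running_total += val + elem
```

Let's trace through this code step by step.

Initialize: running_total = 0
Initialize: values = [4, 2, 2, 5, 1]
Initialize: items = [1, 5, 1, 2, 4]
Entering loop: for val, elem in zip(values, items):

After execution: running_total = 27
27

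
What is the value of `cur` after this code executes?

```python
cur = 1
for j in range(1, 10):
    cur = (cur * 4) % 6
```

Let's trace through this code step by step.

Initialize: cur = 1
Entering loop: for j in range(1, 10):

After execution: cur = 4
4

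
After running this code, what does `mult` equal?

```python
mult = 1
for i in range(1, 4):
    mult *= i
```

Let's trace through this code step by step.

Initialize: mult = 1
Entering loop: for i in range(1, 4):

After execution: mult = 6
6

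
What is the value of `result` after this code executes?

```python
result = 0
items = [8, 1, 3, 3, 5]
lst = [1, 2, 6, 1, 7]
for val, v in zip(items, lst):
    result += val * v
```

Let's trace through this code step by step.

Initialize: result = 0
Initialize: items = [8, 1, 3, 3, 5]
Initialize: lst = [1, 2, 6, 1, 7]
Entering loop: for val, v in zip(items, lst):

After execution: result = 66
66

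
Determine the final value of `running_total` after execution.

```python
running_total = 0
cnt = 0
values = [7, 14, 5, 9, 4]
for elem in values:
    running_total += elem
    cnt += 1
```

Let's trace through this code step by step.

Initialize: running_total = 0
Initialize: cnt = 0
Initialize: values = [7, 14, 5, 9, 4]
Entering loop: for elem in values:

After execution: running_total = 39
39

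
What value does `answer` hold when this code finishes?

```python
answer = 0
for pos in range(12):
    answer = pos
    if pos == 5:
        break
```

Let's trace through this code step by step.

Initialize: answer = 0
Entering loop: for pos in range(12):

After execution: answer = 5
5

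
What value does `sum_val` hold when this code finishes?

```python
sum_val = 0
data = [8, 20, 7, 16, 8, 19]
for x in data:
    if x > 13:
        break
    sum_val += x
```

Let's trace through this code step by step.

Initialize: sum_val = 0
Initialize: data = [8, 20, 7, 16, 8, 19]
Entering loop: for x in data:

After execution: sum_val = 8
8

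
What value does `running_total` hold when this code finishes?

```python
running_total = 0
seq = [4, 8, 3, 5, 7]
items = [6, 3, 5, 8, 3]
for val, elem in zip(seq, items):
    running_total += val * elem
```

Let's trace through this code step by step.

Initialize: running_total = 0
Initialize: seq = [4, 8, 3, 5, 7]
Initialize: items = [6, 3, 5, 8, 3]
Entering loop: for val, elem in zip(seq, items):

After execution: running_total = 124
124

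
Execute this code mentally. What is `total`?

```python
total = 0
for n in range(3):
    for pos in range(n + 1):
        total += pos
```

Let's trace through this code step by step.

Initialize: total = 0
Entering loop: for n in range(3):

After execution: total = 4
4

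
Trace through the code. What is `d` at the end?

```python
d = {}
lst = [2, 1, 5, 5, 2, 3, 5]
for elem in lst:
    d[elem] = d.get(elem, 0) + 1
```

Let's trace through this code step by step.

Initialize: d = {}
Initialize: lst = [2, 1, 5, 5, 2, 3, 5]
Entering loop: for elem in lst:

After execution: d = {2: 2, 1: 1, 5: 3, 3: 1}
{2: 2, 1: 1, 5: 3, 3: 1}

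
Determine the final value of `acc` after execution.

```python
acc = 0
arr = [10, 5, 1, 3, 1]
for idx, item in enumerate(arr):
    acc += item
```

Let's trace through this code step by step.

Initialize: acc = 0
Initialize: arr = [10, 5, 1, 3, 1]
Entering loop: for idx, item in enumerate(arr):

After execution: acc = 20
20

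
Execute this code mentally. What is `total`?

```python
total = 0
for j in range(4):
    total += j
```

Let's trace through this code step by step.

Initialize: total = 0
Entering loop: for j in range(4):

After execution: total = 6
6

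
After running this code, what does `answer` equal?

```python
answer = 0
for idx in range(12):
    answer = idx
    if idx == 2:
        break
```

Let's trace through this code step by step.

Initialize: answer = 0
Entering loop: for idx in range(12):

After execution: answer = 2
2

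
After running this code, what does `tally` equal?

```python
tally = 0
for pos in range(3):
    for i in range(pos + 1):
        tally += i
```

Let's trace through this code step by step.

Initialize: tally = 0
Entering loop: for pos in range(3):

After execution: tally = 4
4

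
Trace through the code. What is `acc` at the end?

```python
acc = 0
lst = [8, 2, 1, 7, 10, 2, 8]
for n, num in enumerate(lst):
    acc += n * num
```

Let's trace through this code step by step.

Initialize: acc = 0
Initialize: lst = [8, 2, 1, 7, 10, 2, 8]
Entering loop: for n, num in enumerate(lst):

After execution: acc = 123
123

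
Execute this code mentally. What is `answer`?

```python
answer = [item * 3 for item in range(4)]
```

Let's trace through this code step by step.

Initialize: answer = [item * 3 for item in range(4)]

After execution: answer = [0, 3, 6, 9]
[0, 3, 6, 9]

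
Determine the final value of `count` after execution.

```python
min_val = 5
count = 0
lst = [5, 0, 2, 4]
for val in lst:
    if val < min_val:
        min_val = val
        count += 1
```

Let's trace through this code step by step.

Initialize: min_val = 5
Initialize: count = 0
Initialize: lst = [5, 0, 2, 4]
Entering loop: for val in lst:

After execution: count = 1
1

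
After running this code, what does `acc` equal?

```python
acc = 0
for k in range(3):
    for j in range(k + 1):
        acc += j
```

Let's trace through this code step by step.

Initialize: acc = 0
Entering loop: for k in range(3):

After execution: acc = 4
4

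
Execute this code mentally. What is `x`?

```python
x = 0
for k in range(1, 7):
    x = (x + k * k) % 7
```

Let's trace through this code step by step.

Initialize: x = 0
Entering loop: for k in range(1, 7):

After execution: x = 0
0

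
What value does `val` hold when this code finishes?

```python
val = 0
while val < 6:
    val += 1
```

Let's trace through this code step by step.

Initialize: val = 0
Entering loop: while val < 6:

After execution: val = 6
6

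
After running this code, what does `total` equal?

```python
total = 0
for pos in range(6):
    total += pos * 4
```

Let's trace through this code step by step.

Initialize: total = 0
Entering loop: for pos in range(6):

After execution: total = 60
60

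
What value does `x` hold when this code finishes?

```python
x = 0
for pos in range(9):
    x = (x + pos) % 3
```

Let's trace through this code step by step.

Initialize: x = 0
Entering loop: for pos in range(9):

After execution: x = 0
0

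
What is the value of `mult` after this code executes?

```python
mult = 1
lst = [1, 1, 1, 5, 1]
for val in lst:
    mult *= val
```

Let's trace through this code step by step.

Initialize: mult = 1
Initialize: lst = [1, 1, 1, 5, 1]
Entering loop: for val in lst:

After execution: mult = 5
5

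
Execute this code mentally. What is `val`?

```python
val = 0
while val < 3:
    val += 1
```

Let's trace through this code step by step.

Initialize: val = 0
Entering loop: while val < 3:

After execution: val = 3
3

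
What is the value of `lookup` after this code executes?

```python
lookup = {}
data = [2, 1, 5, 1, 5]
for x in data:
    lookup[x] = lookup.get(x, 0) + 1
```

Let's trace through this code step by step.

Initialize: lookup = {}
Initialize: data = [2, 1, 5, 1, 5]
Entering loop: for x in data:

After execution: lookup = {2: 1, 1: 2, 5: 2}
{2: 1, 1: 2, 5: 2}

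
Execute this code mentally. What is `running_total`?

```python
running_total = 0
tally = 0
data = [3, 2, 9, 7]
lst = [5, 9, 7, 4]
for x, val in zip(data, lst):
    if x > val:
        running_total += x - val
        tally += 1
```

Let's trace through this code step by step.

Initialize: running_total = 0
Initialize: tally = 0
Initialize: data = [3, 2, 9, 7]
Initialize: lst = [5, 9, 7, 4]
Entering loop: for x, val in zip(data, lst):

After execution: running_total = 5
5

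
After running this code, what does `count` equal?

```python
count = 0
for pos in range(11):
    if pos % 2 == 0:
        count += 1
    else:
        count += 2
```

Let's trace through this code step by step.

Initialize: count = 0
Entering loop: for pos in range(11):

After execution: count = 16
16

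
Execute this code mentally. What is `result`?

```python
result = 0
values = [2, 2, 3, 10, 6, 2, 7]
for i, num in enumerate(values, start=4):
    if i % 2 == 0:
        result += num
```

Let's trace through this code step by step.

Initialize: result = 0
Initialize: values = [2, 2, 3, 10, 6, 2, 7]
Entering loop: for i, num in enumerate(values, start=4):

After execution: result = 18
18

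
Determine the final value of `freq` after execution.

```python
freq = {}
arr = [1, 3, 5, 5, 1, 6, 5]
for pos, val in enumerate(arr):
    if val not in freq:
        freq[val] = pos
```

Let's trace through this code step by step.

Initialize: freq = {}
Initialize: arr = [1, 3, 5, 5, 1, 6, 5]
Entering loop: for pos, val in enumerate(arr):

After execution: freq = {1: 0, 3: 1, 5: 2, 6: 5}
{1: 0, 3: 1, 5: 2, 6: 5}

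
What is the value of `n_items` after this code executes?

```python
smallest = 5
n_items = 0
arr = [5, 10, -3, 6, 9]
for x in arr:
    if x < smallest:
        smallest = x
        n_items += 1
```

Let's trace through this code step by step.

Initialize: smallest = 5
Initialize: n_items = 0
Initialize: arr = [5, 10, -3, 6, 9]
Entering loop: for x in arr:

After execution: n_items = 1
1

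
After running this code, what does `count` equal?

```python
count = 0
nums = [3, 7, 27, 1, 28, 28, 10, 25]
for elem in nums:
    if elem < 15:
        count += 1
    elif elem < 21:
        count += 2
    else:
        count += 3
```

Let's trace through this code step by step.

Initialize: count = 0
Initialize: nums = [3, 7, 27, 1, 28, 28, 10, 25]
Entering loop: for elem in nums:

After execution: count = 16
16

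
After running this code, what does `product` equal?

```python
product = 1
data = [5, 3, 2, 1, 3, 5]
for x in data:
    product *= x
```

Let's trace through this code step by step.

Initialize: product = 1
Initialize: data = [5, 3, 2, 1, 3, 5]
Entering loop: for x in data:

After execution: product = 450
450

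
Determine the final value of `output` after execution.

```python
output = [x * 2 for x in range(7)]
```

Let's trace through this code step by step.

Initialize: output = [x * 2 for x in range(7)]

After execution: output = [0, 2, 4, 6, 8, 10, 12]
[0, 2, 4, 6, 8, 10, 12]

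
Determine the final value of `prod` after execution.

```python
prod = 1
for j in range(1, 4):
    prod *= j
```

Let's trace through this code step by step.

Initialize: prod = 1
Entering loop: for j in range(1, 4):

After execution: prod = 6
6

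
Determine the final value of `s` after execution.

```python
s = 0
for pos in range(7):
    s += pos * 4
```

Let's trace through this code step by step.

Initialize: s = 0
Entering loop: for pos in range(7):

After execution: s = 84
84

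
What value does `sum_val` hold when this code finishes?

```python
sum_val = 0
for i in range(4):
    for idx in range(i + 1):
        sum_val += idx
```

Let's trace through this code step by step.

Initialize: sum_val = 0
Entering loop: for i in range(4):

After execution: sum_val = 10
10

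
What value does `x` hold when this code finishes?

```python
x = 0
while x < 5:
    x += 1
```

Let's trace through this code step by step.

Initialize: x = 0
Entering loop: while x < 5:

After execution: x = 5
5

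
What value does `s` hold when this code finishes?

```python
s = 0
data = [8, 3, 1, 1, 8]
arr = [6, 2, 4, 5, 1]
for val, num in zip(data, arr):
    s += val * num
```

Let's trace through this code step by step.

Initialize: s = 0
Initialize: data = [8, 3, 1, 1, 8]
Initialize: arr = [6, 2, 4, 5, 1]
Entering loop: for val, num in zip(data, arr):

After execution: s = 71
71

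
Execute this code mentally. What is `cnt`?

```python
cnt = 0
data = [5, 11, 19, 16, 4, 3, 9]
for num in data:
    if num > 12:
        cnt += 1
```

Let's trace through this code step by step.

Initialize: cnt = 0
Initialize: data = [5, 11, 19, 16, 4, 3, 9]
Entering loop: for num in data:

After execution: cnt = 2
2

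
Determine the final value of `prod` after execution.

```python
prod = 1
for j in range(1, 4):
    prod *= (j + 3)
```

Let's trace through this code step by step.

Initialize: prod = 1
Entering loop: for j in range(1, 4):

After execution: prod = 120
120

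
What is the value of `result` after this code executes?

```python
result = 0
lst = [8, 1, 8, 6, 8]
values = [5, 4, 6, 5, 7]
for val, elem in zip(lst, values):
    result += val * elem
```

Let's trace through this code step by step.

Initialize: result = 0
Initialize: lst = [8, 1, 8, 6, 8]
Initialize: values = [5, 4, 6, 5, 7]
Entering loop: for val, elem in zip(lst, values):

After execution: result = 178
178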